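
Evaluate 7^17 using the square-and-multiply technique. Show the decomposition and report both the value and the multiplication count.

Computing 7^17 by squaring (build up from 7^1; each line after the first costs one multiplication):

7^1 = 7
7^2 = (7^1)^2 = 7^2 = 49
7^4 = (7^2)^2 = 49^2 = 2401
7^8 = (7^4)^2 = 2401^2 = 5764801
7^16 = (7^8)^2 = 5764801^2 = 33232930569601
7^17 = 7 * 7^16 = 7 * 33232930569601 = 232630513987207

Result: 232630513987207
Multiplications needed: 5 (5 lines after 7^1)

7^17 = 232630513987207. Using exponentiation by squaring, this requires 5 multiplications. The key idea: if the exponent is even, square the half-power; if odd, multiply by the base once.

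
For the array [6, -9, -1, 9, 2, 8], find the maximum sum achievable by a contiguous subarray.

Using Kadane's algorithm on [6, -9, -1, 9, 2, 8]:

Scanning through the array:
Position 1 (value -9): max_ending_here = -3, max_so_far = 6
Position 2 (value -1): max_ending_here = -1, max_so_far = 6
Position 3 (value 9): max_ending_here = 9, max_so_far = 9
Position 4 (value 2): max_ending_here = 11, max_so_far = 11
Position 5 (value 8): max_ending_here = 19, max_so_far = 19

Maximum subarray: [9, 2, 8]
Maximum sum: 19

The maximum subarray is [9, 2, 8] with sum 19. This subarray runs from index 3 to index 5.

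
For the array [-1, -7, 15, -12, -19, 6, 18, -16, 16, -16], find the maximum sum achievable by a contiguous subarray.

Using Kadane's algorithm on [-1, -7, 15, -12, -19, 6, 18, -16, 16, -16]:

Scanning through the array:
Position 1 (value -7): max_ending_here = -7, max_so_far = -1
Position 2 (value 15): max_ending_here = 15, max_so_far = 15
Position 3 (value -12): max_ending_here = 3, max_so_far = 15
Position 4 (value -19): max_ending_here = -16, max_so_far = 15
Position 5 (value 6): max_ending_here = 6, max_so_far = 15
Position 6 (value 18): max_ending_here = 24, max_so_far = 24
Position 7 (value -16): max_ending_here = 8, max_so_far = 24
Position 8 (value 16): max_ending_here = 24, max_so_far = 24
Position 9 (value -16): max_ending_here = 8, max_so_far = 24

Maximum subarray: [6, 18]
Maximum sum: 24

The maximum subarray is [6, 18] with sum 24. This subarray runs from index 5 to index 6.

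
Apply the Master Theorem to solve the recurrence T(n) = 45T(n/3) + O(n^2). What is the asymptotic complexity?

Master Theorem for T(n) = 45T(n/3) + O(n^2):

a = 45, b = 3, c = 2
log_b(a) = log_3(45) = 3.4650

Case 1: c = 2 < log_3(45) = 3.4650
T(n) = O(n^(log_3 45))

For T(n) = 45T(n/3) + O(n^2): log_3(45) = 3.4650. This is Case 1 of the Master Theorem (c < log_b(a), work dominated by leaves), giving O(n^(log_3 45)).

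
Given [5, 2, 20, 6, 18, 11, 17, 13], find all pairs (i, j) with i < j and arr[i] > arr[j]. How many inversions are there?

Finding inversions in [5, 2, 20, 6, 18, 11, 17, 13]:

(0, 1): arr[0]=5 > arr[1]=2
(2, 3): arr[2]=20 > arr[3]=6
(2, 4): arr[2]=20 > arr[4]=18
(2, 5): arr[2]=20 > arr[5]=11
(2, 6): arr[2]=20 > arr[6]=17
(2, 7): arr[2]=20 > arr[7]=13
(4, 5): arr[4]=18 > arr[5]=11
(4, 6): arr[4]=18 > arr[6]=17
(4, 7): arr[4]=18 > arr[7]=13
(6, 7): arr[6]=17 > arr[7]=13

Total inversions: 10

The array has 10 inversion(s): (0,1), (2,3), (2,4), (2,5), (2,6), (2,7), (4,5), (4,6), (4,7), (6,7). Each pair (i,j) satisfies i < j and arr[i] > arr[j].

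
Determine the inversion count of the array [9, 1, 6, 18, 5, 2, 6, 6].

Finding inversions in [9, 1, 6, 18, 5, 2, 6, 6]:

(0, 1): arr[0]=9 > arr[1]=1
(0, 2): arr[0]=9 > arr[2]=6
(0, 4): arr[0]=9 > arr[4]=5
(0, 5): arr[0]=9 > arr[5]=2
(0, 6): arr[0]=9 > arr[6]=6
(0, 7): arr[0]=9 > arr[7]=6
(2, 4): arr[2]=6 > arr[4]=5
(2, 5): arr[2]=6 > arr[5]=2
(3, 4): arr[3]=18 > arr[4]=5
(3, 5): arr[3]=18 > arr[5]=2
(3, 6): arr[3]=18 > arr[6]=6
(3, 7): arr[3]=18 > arr[7]=6
(4, 5): arr[4]=5 > arr[5]=2

Total inversions: 13

The array has 13 inversion(s): (0,1), (0,2), (0,4), (0,5), (0,6), (0,7), (2,4), (2,5), (3,4), (3,5), (3,6), (3,7), (4,5). Each pair (i,j) satisfies i < j and arr[i] > arr[j].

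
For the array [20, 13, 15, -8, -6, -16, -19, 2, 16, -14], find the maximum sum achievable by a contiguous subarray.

Using Kadane's algorithm on [20, 13, 15, -8, -6, -16, -19, 2, 16, -14]:

Scanning through the array:
Position 1 (value 13): max_ending_here = 33, max_so_far = 33
Position 2 (value 15): max_ending_here = 48, max_so_far = 48
Position 3 (value -8): max_ending_here = 40, max_so_far = 48
Position 4 (value -6): max_ending_here = 34, max_so_far = 48
Position 5 (value -16): max_ending_here = 18, max_so_far = 48
Position 6 (value -19): max_ending_here = -1, max_so_far = 48
Position 7 (value 2): max_ending_here = 2, max_so_far = 48
Position 8 (value 16): max_ending_here = 18, max_so_far = 48
Position 9 (value -14): max_ending_here = 4, max_so_far = 48

Maximum subarray: [20, 13, 15]
Maximum sum: 48

The maximum subarray is [20, 13, 15] with sum 48. This subarray runs from index 0 to index 2.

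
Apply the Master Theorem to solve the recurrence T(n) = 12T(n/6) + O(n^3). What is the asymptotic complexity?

Master Theorem for T(n) = 12T(n/6) + O(n^3):

a = 12, b = 6, c = 3
log_b(a) = log_6(12) = 1.3869

Case 3: c = 3 > log_6(12) = 1.3869
T(n) = O(n^3) = O(n^3)

For T(n) = 12T(n/6) + O(n^3): log_6(12) = 1.3869. This is Case 3 of the Master Theorem (c > log_b(a), work dominated by root), giving O(n^3).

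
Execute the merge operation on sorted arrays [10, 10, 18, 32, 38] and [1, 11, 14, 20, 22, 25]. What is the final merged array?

Merging process:

Compare 10 vs 1: take 1 from right. Merged: [1]
Compare 10 vs 11: take 10 from left. Merged: [1, 10]
Compare 10 vs 11: take 10 from left. Merged: [1, 10, 10]
Compare 18 vs 11: take 11 from right. Merged: [1, 10, 10, 11]
Compare 18 vs 14: take 14 from right. Merged: [1, 10, 10, 11, 14]
Compare 18 vs 20: take 18 from left. Merged: [1, 10, 10, 11, 14, 18]
Compare 32 vs 20: take 20 from right. Merged: [1, 10, 10, 11, 14, 18, 20]
Compare 32 vs 22: take 22 from right. Merged: [1, 10, 10, 11, 14, 18, 20, 22]
Compare 32 vs 25: take 25 from right. Merged: [1, 10, 10, 11, 14, 18, 20, 22, 25]
Append remaining from left: [32, 38]. Merged: [1, 10, 10, 11, 14, 18, 20, 22, 25, 32, 38]

Final merged array: [1, 10, 10, 11, 14, 18, 20, 22, 25, 32, 38]
Total comparisons: 9

The merged array is [1, 10, 10, 11, 14, 18, 20, 22, 25, 32, 38], requiring 9 comparisons. The merge step runs in O(n) time where n is the total number of elements.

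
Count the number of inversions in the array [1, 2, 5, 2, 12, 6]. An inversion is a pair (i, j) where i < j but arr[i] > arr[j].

Finding inversions in [1, 2, 5, 2, 12, 6]:

(2, 3): arr[2]=5 > arr[3]=2
(4, 5): arr[4]=12 > arr[5]=6

Total inversions: 2

The array has 2 inversion(s): (2,3), (4,5). Each pair (i,j) satisfies i < j and arr[i] > arr[j].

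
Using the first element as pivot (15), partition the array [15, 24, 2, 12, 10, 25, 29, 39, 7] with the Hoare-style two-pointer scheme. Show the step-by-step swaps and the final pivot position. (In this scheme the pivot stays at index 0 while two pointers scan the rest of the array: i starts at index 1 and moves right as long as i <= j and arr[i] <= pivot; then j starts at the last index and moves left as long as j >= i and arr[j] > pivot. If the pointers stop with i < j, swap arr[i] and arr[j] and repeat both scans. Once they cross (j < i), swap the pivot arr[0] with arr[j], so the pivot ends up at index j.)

Hoare-style two-pointer partition with pivot = 15:

Initial array: [15, 24, 2, 12, 10, 25, 29, 39, 7]

Pointers start at i = 1, j = 8.
i stops at index 1 (arr[1]=24 > 15), j stops at index 8 (arr[8]=7 <= 15): swap arr[1] and arr[8], array becomes [15, 7, 2, 12, 10, 25, 29, 39, 24]
i ends at 5, j ends at 4: the pointers have crossed (j < i), so scanning stops.

Swap pivot arr[0] with arr[4] to place pivot at position 4: [10, 7, 2, 12, 15, 25, 29, 39, 24]
Pivot position: 4

After partitioning with pivot 15, the array becomes [10, 7, 2, 12, 15, 25, 29, 39, 24]. The pivot is placed at index 4. All elements to the left of the pivot are <= 15, and all elements to the right are > 15.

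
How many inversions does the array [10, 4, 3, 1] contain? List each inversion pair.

Finding inversions in [10, 4, 3, 1]:

(0, 1): arr[0]=10 > arr[1]=4
(0, 2): arr[0]=10 > arr[2]=3
(0, 3): arr[0]=10 > arr[3]=1
(1, 2): arr[1]=4 > arr[2]=3
(1, 3): arr[1]=4 > arr[3]=1
(2, 3): arr[2]=3 > arr[3]=1

Total inversions: 6

The array has 6 inversion(s): (0,1), (0,2), (0,3), (1,2), (1,3), (2,3). Each pair (i,j) satisfies i < j and arr[i] > arr[j].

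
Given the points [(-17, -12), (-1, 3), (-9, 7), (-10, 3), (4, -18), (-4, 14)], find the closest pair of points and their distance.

Computing all pairwise distances among 6 points:

d((-17, -12), (-1, 3)) = 21.9317
d((-17, -12), (-9, 7)) = 20.6155
d((-17, -12), (-10, 3)) = 16.5529
d((-17, -12), (4, -18)) = 21.8403
d((-17, -12), (-4, 14)) = 29.0689
d((-1, 3), (-9, 7)) = 8.9443
d((-1, 3), (-10, 3)) = 9.0
d((-1, 3), (4, -18)) = 21.587
d((-1, 3), (-4, 14)) = 11.4018
d((-9, 7), (-10, 3)) = 4.1231 <-- minimum
d((-9, 7), (4, -18)) = 28.178
d((-9, 7), (-4, 14)) = 8.6023
d((-10, 3), (4, -18)) = 25.2389
d((-10, 3), (-4, 14)) = 12.53
d((4, -18), (-4, 14)) = 32.9848

Closest pair: (-9, 7) and (-10, 3) with distance 4.1231

The closest pair is (-9, 7) and (-10, 3) with Euclidean distance 4.1231. For 6 points, brute-force pairwise comparison is shown above. For large n, the divide-and-conquer algorithm (sort by x, recurse on halves, check the dividing strip) achieves O(n log n).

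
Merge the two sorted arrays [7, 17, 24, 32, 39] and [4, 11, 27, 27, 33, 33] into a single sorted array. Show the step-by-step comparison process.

Merging process:

Compare 7 vs 4: take 4 from right. Merged: [4]
Compare 7 vs 11: take 7 from left. Merged: [4, 7]
Compare 17 vs 11: take 11 from right. Merged: [4, 7, 11]
Compare 17 vs 27: take 17 from left. Merged: [4, 7, 11, 17]
Compare 24 vs 27: take 24 from left. Merged: [4, 7, 11, 17, 24]
Compare 32 vs 27: take 27 from right. Merged: [4, 7, 11, 17, 24, 27]
Compare 32 vs 27: take 27 from right. Merged: [4, 7, 11, 17, 24, 27, 27]
Compare 32 vs 33: take 32 from left. Merged: [4, 7, 11, 17, 24, 27, 27, 32]
Compare 39 vs 33: take 33 from right. Merged: [4, 7, 11, 17, 24, 27, 27, 32, 33]
Compare 39 vs 33: take 33 from right. Merged: [4, 7, 11, 17, 24, 27, 27, 32, 33, 33]
Append remaining from left: [39]. Merged: [4, 7, 11, 17, 24, 27, 27, 32, 33, 33, 39]

Final merged array: [4, 7, 11, 17, 24, 27, 27, 32, 33, 33, 39]
Total comparisons: 10

The merged array is [4, 7, 11, 17, 24, 27, 27, 32, 33, 33, 39], requiring 10 comparisons. The merge step runs in O(n) time where n is the total number of elements.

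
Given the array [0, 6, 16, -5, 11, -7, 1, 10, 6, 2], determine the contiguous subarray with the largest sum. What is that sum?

Using Kadane's algorithm on [0, 6, 16, -5, 11, -7, 1, 10, 6, 2]:

Scanning through the array:
Position 1 (value 6): max_ending_here = 6, max_so_far = 6
Position 2 (value 16): max_ending_here = 22, max_so_far = 22
Position 3 (value -5): max_ending_here = 17, max_so_far = 22
Position 4 (value 11): max_ending_here = 28, max_so_far = 28
Position 5 (value -7): max_ending_here = 21, max_so_far = 28
Position 6 (value 1): max_ending_here = 22, max_so_far = 28
Position 7 (value 10): max_ending_here = 32, max_so_far = 32
Position 8 (value 6): max_ending_here = 38, max_so_far = 38
Position 9 (value 2): max_ending_here = 40, max_so_far = 40

Maximum subarray: [0, 6, 16, -5, 11, -7, 1, 10, 6, 2]
Maximum sum: 40

The maximum subarray is [0, 6, 16, -5, 11, -7, 1, 10, 6, 2] with sum 40. This subarray runs from index 0 to index 9.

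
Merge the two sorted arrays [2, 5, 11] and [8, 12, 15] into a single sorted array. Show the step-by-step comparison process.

Merging process:

Compare 2 vs 8: take 2 from left. Merged: [2]
Compare 5 vs 8: take 5 from left. Merged: [2, 5]
Compare 11 vs 8: take 8 from right. Merged: [2, 5, 8]
Compare 11 vs 12: take 11 from left. Merged: [2, 5, 8, 11]
Append remaining from right: [12, 15]. Merged: [2, 5, 8, 11, 12, 15]

Final merged array: [2, 5, 8, 11, 12, 15]
Total comparisons: 4

The merged array is [2, 5, 8, 11, 12, 15], requiring 4 comparisons. The merge step runs in O(n) time where n is the total number of elements.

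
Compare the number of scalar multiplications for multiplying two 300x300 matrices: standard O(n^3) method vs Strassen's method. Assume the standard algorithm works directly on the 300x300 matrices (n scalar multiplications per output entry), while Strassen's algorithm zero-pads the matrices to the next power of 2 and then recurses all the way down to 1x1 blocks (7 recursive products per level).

Matrix multiplication for 300x300 matrices:

Strassen's algorithm requires power-of-2 dimensions. Pad 300x300 to 512x512 (next power of 2).

Standard algorithm: 300^3 = 27000000 multiplications
Strassen's algorithm: 7^(log2(512)) = 7^9 = 40353607 multiplications
Difference: 27000000 - 40353607 = -13353607 (Strassen uses MORE here due to padding overhead — for small or just-over-power-of-2 n, padding can outweigh the per-level savings)

Standard: 27000000 multiplications (300^3). Strassen: 40353607 multiplications (7^9, after padding to 512x512). Strassen reduces 8 recursive multiplications to 7 at each level.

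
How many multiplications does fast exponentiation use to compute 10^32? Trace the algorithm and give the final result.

Computing 10^32 by squaring (build up from 10^1; each line after the first costs one multiplication):

10^1 = 10
10^2 = (10^1)^2 = 10^2 = 100
10^4 = (10^2)^2 = 100^2 = 10000
10^8 = (10^4)^2 = 10000^2 = 100000000
10^16 = (10^8)^2 = 100000000^2 = 10000000000000000
10^32 = (10^16)^2 = 10000000000000000^2 = 100000000000000000000000000000000

Result: 100000000000000000000000000000000
Multiplications needed: 5 (5 lines after 10^1)

10^32 = 100000000000000000000000000000000. Using exponentiation by squaring, this requires 5 multiplications. The key idea: if the exponent is even, square the half-power; if odd, multiply by the base once.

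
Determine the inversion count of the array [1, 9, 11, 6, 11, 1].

Finding inversions in [1, 9, 11, 6, 11, 1]:

(1, 3): arr[1]=9 > arr[3]=6
(1, 5): arr[1]=9 > arr[5]=1
(2, 3): arr[2]=11 > arr[3]=6
(2, 5): arr[2]=11 > arr[5]=1
(3, 5): arr[3]=6 > arr[5]=1
(4, 5): arr[4]=11 > arr[5]=1

Total inversions: 6

The array has 6 inversion(s): (1,3), (1,5), (2,3), (2,5), (3,5), (4,5). Each pair (i,j) satisfies i < j and arr[i] > arr[j].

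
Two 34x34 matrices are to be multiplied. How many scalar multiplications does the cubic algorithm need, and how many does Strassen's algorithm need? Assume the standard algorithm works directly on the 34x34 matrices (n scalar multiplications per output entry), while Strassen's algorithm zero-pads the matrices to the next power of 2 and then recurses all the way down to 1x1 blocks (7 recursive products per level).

Matrix multiplication for 34x34 matrices:

Strassen's algorithm requires power-of-2 dimensions. Pad 34x34 to 64x64 (next power of 2).

Standard algorithm: 34^3 = 39304 multiplications
Strassen's algorithm: 7^(log2(64)) = 7^6 = 117649 multiplications
Difference: 39304 - 117649 = -78345 (Strassen uses MORE here due to padding overhead — for small or just-over-power-of-2 n, padding can outweigh the per-level savings)

Standard: 39304 multiplications (34^3). Strassen: 117649 multiplications (7^6, after padding to 64x64). Strassen reduces 8 recursive multiplications to 7 at each level.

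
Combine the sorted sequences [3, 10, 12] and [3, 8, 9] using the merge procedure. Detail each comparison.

Merging process:

Compare 3 vs 3: take 3 from left. Merged: [3]
Compare 10 vs 3: take 3 from right. Merged: [3, 3]
Compare 10 vs 8: take 8 from right. Merged: [3, 3, 8]
Compare 10 vs 9: take 9 from right. Merged: [3, 3, 8, 9]
Append remaining from left: [10, 12]. Merged: [3, 3, 8, 9, 10, 12]

Final merged array: [3, 3, 8, 9, 10, 12]
Total comparisons: 4

The merged array is [3, 3, 8, 9, 10, 12], requiring 4 comparisons. The merge step runs in O(n) time where n is the total number of elements.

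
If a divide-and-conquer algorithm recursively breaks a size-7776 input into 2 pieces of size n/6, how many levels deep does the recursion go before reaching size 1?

For divide and conquer with division factor 6:

Problem sizes at each level:
Level 0: 7776
Level 1: 1296
Level 2: 216
Level 3: 36
Level 4: 6
Level 5: 1

The root is level 0 and the size-1 base case is level 5 (the tree spans levels 0 through 5, i.e. 6 levels counting the root), so the depth is the number of divisions: log_6(7776) = 5

The recursion tree depth is log_6(7776) = 5. At each level, the problem size is divided by 6, so it takes 5 divisions to reduce to a base case of size 1. The algorithm makes 2 recursive calls at each level.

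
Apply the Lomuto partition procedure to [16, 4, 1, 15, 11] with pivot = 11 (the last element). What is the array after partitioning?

Lomuto partition with pivot = 11:

Initial array: [16, 4, 1, 15, 11]

arr[0]=16 > 11: no swap
arr[1]=4 <= 11: swap with position 0, array becomes [4, 16, 1, 15, 11]
arr[2]=1 <= 11: swap with position 1, array becomes [4, 1, 16, 15, 11]
arr[3]=15 > 11: no swap

Place pivot at position 2: [4, 1, 11, 15, 16]
Pivot position: 2

After partitioning with pivot 11, the array becomes [4, 1, 11, 15, 16]. The pivot is placed at index 2. All elements to the left of the pivot are <= 11, and all elements to the right are > 11.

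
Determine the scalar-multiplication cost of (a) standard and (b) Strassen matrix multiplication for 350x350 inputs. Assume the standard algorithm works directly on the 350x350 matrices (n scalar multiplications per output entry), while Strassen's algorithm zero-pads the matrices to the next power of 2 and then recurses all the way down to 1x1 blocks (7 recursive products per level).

Matrix multiplication for 350x350 matrices:

Strassen's algorithm requires power-of-2 dimensions. Pad 350x350 to 512x512 (next power of 2).

Standard algorithm: 350^3 = 42875000 multiplications
Strassen's algorithm: 7^(log2(512)) = 7^9 = 40353607 multiplications
Savings: 42875000 - 40353607 = 2521393 multiplications

Standard: 42875000 multiplications (350^3). Strassen: 40353607 multiplications (7^9, after padding to 512x512). Strassen reduces 8 recursive multiplications to 7 at each level.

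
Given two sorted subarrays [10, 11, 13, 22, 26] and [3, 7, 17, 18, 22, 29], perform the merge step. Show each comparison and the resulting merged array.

Merging process:

Compare 10 vs 3: take 3 from right. Merged: [3]
Compare 10 vs 7: take 7 from right. Merged: [3, 7]
Compare 10 vs 17: take 10 from left. Merged: [3, 7, 10]
Compare 11 vs 17: take 11 from left. Merged: [3, 7, 10, 11]
Compare 13 vs 17: take 13 from left. Merged: [3, 7, 10, 11, 13]
Compare 22 vs 17: take 17 from right. Merged: [3, 7, 10, 11, 13, 17]
Compare 22 vs 18: take 18 from right. Merged: [3, 7, 10, 11, 13, 17, 18]
Compare 22 vs 22: take 22 from left. Merged: [3, 7, 10, 11, 13, 17, 18, 22]
Compare 26 vs 22: take 22 from right. Merged: [3, 7, 10, 11, 13, 17, 18, 22, 22]
Compare 26 vs 29: take 26 from left. Merged: [3, 7, 10, 11, 13, 17, 18, 22, 22, 26]
Append remaining from right: [29]. Merged: [3, 7, 10, 11, 13, 17, 18, 22, 22, 26, 29]

Final merged array: [3, 7, 10, 11, 13, 17, 18, 22, 22, 26, 29]
Total comparisons: 10

The merged array is [3, 7, 10, 11, 13, 17, 18, 22, 22, 26, 29], requiring 10 comparisons. The merge step runs in O(n) time where n is the total number of elements.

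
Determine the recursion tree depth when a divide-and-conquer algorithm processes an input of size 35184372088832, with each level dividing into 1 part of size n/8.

For divide and conquer with division factor 8:

Problem sizes at each level:
Level 0: 35184372088832
Level 1: 4398046511104
Level 2: 549755813888
Level 3: 68719476736
Level 4: 8589934592
Level 5: 1073741824
Level 6: 134217728
Level 7: 16777216
Level 8: 2097152
Level 9: 262144
Level 10: 32768
Level 11: 4096
Level 12: 512
Level 13: 64
Level 14: 8
Level 15: 1

The root is level 0 and the size-1 base case is level 15 (the tree spans levels 0 through 15, i.e. 16 levels counting the root), so the depth is the number of divisions: log_8(35184372088832) = 15

The recursion tree depth is log_8(35184372088832) = 15. At each level, the problem size is divided by 8, so it takes 15 divisions to reduce to a base case of size 1. The algorithm makes 1 recursive call at each level.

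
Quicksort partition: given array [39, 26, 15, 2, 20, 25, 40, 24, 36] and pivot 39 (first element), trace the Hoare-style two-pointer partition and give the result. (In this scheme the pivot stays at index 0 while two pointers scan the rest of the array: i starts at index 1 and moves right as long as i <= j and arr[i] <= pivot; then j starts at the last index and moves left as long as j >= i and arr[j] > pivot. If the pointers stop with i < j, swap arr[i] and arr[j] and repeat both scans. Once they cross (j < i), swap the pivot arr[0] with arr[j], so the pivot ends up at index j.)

Hoare-style two-pointer partition with pivot = 39:

Initial array: [39, 26, 15, 2, 20, 25, 40, 24, 36]

Pointers start at i = 1, j = 8.
i stops at index 6 (arr[6]=40 > 39), j stops at index 8 (arr[8]=36 <= 39): swap arr[6] and arr[8], array becomes [39, 26, 15, 2, 20, 25, 36, 24, 40]
i ends at 8, j ends at 7: the pointers have crossed (j < i), so scanning stops.

Swap pivot arr[0] with arr[7] to place pivot at position 7: [24, 26, 15, 2, 20, 25, 36, 39, 40]
Pivot position: 7

After partitioning with pivot 39, the array becomes [24, 26, 15, 2, 20, 25, 36, 39, 40]. The pivot is placed at index 7. All elements to the left of the pivot are <= 39, and all elements to the right are > 39.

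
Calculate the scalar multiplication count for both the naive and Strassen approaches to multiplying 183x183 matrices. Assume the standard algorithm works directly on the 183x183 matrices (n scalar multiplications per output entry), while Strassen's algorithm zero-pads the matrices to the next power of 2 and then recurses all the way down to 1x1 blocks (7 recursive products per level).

Matrix multiplication for 183x183 matrices:

Strassen's algorithm requires power-of-2 dimensions. Pad 183x183 to 256x256 (next power of 2).

Standard algorithm: 183^3 = 6128487 multiplications
Strassen's algorithm: 7^(log2(256)) = 7^8 = 5764801 multiplications
Savings: 6128487 - 5764801 = 363686 multiplications

Standard: 6128487 multiplications (183^3). Strassen: 5764801 multiplications (7^8, after padding to 256x256). Strassen reduces 8 recursive multiplications to 7 at each level.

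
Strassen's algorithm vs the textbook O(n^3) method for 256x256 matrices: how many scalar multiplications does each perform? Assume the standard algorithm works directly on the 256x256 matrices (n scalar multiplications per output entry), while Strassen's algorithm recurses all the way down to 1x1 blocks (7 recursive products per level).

Matrix multiplication for 256x256 matrices:

Standard algorithm: 256^3 = 16777216 multiplications
Strassen's algorithm: 7^(log2(256)) = 7^8 = 5764801 multiplications
Savings: 16777216 - 5764801 = 11012415 multiplications

Standard: 16777216 multiplications (256^3). Strassen: 5764801 multiplications (7^8). Strassen reduces 8 recursive multiplications to 7 at each level.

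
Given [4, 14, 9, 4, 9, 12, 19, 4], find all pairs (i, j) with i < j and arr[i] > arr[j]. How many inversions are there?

Finding inversions in [4, 14, 9, 4, 9, 12, 19, 4]:

(1, 2): arr[1]=14 > arr[2]=9
(1, 3): arr[1]=14 > arr[3]=4
(1, 4): arr[1]=14 > arr[4]=9
(1, 5): arr[1]=14 > arr[5]=12
(1, 7): arr[1]=14 > arr[7]=4
(2, 3): arr[2]=9 > arr[3]=4
(2, 7): arr[2]=9 > arr[7]=4
(4, 7): arr[4]=9 > arr[7]=4
(5, 7): arr[5]=12 > arr[7]=4
(6, 7): arr[6]=19 > arr[7]=4

Total inversions: 10

The array has 10 inversion(s): (1,2), (1,3), (1,4), (1,5), (1,7), (2,3), (2,7), (4,7), (5,7), (6,7). Each pair (i,j) satisfies i < j and arr[i] > arr[j].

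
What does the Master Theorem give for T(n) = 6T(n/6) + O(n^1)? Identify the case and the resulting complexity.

Master Theorem for T(n) = 6T(n/6) + O(n^1):

a = 6, b = 6, c = 1
log_b(a) = log_6(6) = 1.0000

Case 2: c = 1 = log_6(6) = 1.0000
T(n) = O(n^1 log n) = O(n log n)

For T(n) = 6T(n/6) + O(n^1): log_6(6) = 1.0000. This is Case 2 of the Master Theorem (c = log_b(a), equal work at all levels), giving O(n log n).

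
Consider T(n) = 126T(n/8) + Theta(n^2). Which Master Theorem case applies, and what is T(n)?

Master Theorem for T(n) = 126T(n/8) + O(n^2):

a = 126, b = 8, c = 2
log_b(a) = log_8(126) = 2.3258

Case 1: c = 2 < log_8(126) = 2.3258
T(n) = O(n^(log_8 126))

For T(n) = 126T(n/8) + O(n^2): log_8(126) = 2.3258. This is Case 1 of the Master Theorem (c < log_b(a), work dominated by leaves), giving O(n^(log_8 126)).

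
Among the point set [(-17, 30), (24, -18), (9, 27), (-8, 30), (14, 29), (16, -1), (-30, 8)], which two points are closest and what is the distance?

Computing all pairwise distances among 7 points:

d((-17, 30), (24, -18)) = 63.1269
d((-17, 30), (9, 27)) = 26.1725
d((-17, 30), (-8, 30)) = 9.0
d((-17, 30), (14, 29)) = 31.0161
d((-17, 30), (16, -1)) = 45.2769
d((-17, 30), (-30, 8)) = 25.5539
d((24, -18), (9, 27)) = 47.4342
d((24, -18), (-8, 30)) = 57.6888
d((24, -18), (14, 29)) = 48.0521
d((24, -18), (16, -1)) = 18.7883
d((24, -18), (-30, 8)) = 59.9333
d((9, 27), (-8, 30)) = 17.2627
d((9, 27), (14, 29)) = 5.3852 <-- minimum
d((9, 27), (16, -1)) = 28.8617
d((9, 27), (-30, 8)) = 43.382
d((-8, 30), (14, 29)) = 22.0227
d((-8, 30), (16, -1)) = 39.2046
d((-8, 30), (-30, 8)) = 31.1127
d((14, 29), (16, -1)) = 30.0666
d((14, 29), (-30, 8)) = 48.7545
d((16, -1), (-30, 8)) = 46.8722

Closest pair: (9, 27) and (14, 29) with distance 5.3852

The closest pair is (9, 27) and (14, 29) with Euclidean distance 5.3852. For 7 points, brute-force pairwise comparison is shown above. For large n, the divide-and-conquer algorithm (sort by x, recurse on halves, check the dividing strip) achieves O(n log n).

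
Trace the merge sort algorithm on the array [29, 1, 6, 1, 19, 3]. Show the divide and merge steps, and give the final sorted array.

Merge sort trace:

Split: [29, 1, 6, 1, 19, 3] -> [29, 1, 6] and [1, 19, 3]
  Split: [29, 1, 6] -> [29] and [1, 6]
    Split: [1, 6] -> [1] and [6]
    Merge: [1] + [6] -> [1, 6]
  Merge: [29] + [1, 6] -> [1, 6, 29]
  Split: [1, 19, 3] -> [1] and [19, 3]
    Split: [19, 3] -> [19] and [3]
    Merge: [19] + [3] -> [3, 19]
  Merge: [1] + [3, 19] -> [1, 3, 19]
Merge: [1, 6, 29] + [1, 3, 19] -> [1, 1, 3, 6, 19, 29]

Final sorted array: [1, 1, 3, 6, 19, 29]

The merge sort proceeds by recursively splitting the array and merging sorted halves.
After all merges, the sorted array is [1, 1, 3, 6, 19, 29].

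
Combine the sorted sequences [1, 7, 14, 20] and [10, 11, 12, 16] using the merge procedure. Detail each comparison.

Merging process:

Compare 1 vs 10: take 1 from left. Merged: [1]
Compare 7 vs 10: take 7 from left. Merged: [1, 7]
Compare 14 vs 10: take 10 from right. Merged: [1, 7, 10]
Compare 14 vs 11: take 11 from right. Merged: [1, 7, 10, 11]
Compare 14 vs 12: take 12 from right. Merged: [1, 7, 10, 11, 12]
Compare 14 vs 16: take 14 from left. Merged: [1, 7, 10, 11, 12, 14]
Compare 20 vs 16: take 16 from right. Merged: [1, 7, 10, 11, 12, 14, 16]
Append remaining from left: [20]. Merged: [1, 7, 10, 11, 12, 14, 16, 20]

Final merged array: [1, 7, 10, 11, 12, 14, 16, 20]
Total comparisons: 7

The merged array is [1, 7, 10, 11, 12, 14, 16, 20], requiring 7 comparisons. The merge step runs in O(n) time where n is the total number of elements.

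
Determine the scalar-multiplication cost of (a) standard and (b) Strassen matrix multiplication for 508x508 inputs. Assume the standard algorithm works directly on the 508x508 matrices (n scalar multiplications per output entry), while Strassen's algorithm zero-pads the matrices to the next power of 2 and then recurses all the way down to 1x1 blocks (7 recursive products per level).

Matrix multiplication for 508x508 matrices:

Strassen's algorithm requires power-of-2 dimensions. Pad 508x508 to 512x512 (next power of 2).

Standard algorithm: 508^3 = 131096512 multiplications
Strassen's algorithm: 7^(log2(512)) = 7^9 = 40353607 multiplications
Savings: 131096512 - 40353607 = 90742905 multiplications

Standard: 131096512 multiplications (508^3). Strassen: 40353607 multiplications (7^9, after padding to 512x512). Strassen reduces 8 recursive multiplications to 7 at each level.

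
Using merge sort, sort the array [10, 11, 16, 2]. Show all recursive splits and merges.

Merge sort trace:

Split: [10, 11, 16, 2] -> [10, 11] and [16, 2]
  Split: [10, 11] -> [10] and [11]
  Merge: [10] + [11] -> [10, 11]
  Split: [16, 2] -> [16] and [2]
  Merge: [16] + [2] -> [2, 16]
Merge: [10, 11] + [2, 16] -> [2, 10, 11, 16]

Final sorted array: [2, 10, 11, 16]

The merge sort proceeds by recursively splitting the array and merging sorted halves.
After all merges, the sorted array is [2, 10, 11, 16].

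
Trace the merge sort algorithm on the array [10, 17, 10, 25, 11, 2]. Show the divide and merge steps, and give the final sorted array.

Merge sort trace:

Split: [10, 17, 10, 25, 11, 2] -> [10, 17, 10] and [25, 11, 2]
  Split: [10, 17, 10] -> [10] and [17, 10]
    Split: [17, 10] -> [17] and [10]
    Merge: [17] + [10] -> [10, 17]
  Merge: [10] + [10, 17] -> [10, 10, 17]
  Split: [25, 11, 2] -> [25] and [11, 2]
    Split: [11, 2] -> [11] and [2]
    Merge: [11] + [2] -> [2, 11]
  Merge: [25] + [2, 11] -> [2, 11, 25]
Merge: [10, 10, 17] + [2, 11, 25] -> [2, 10, 10, 11, 17, 25]

Final sorted array: [2, 10, 10, 11, 17, 25]

The merge sort proceeds by recursively splitting the array and merging sorted halves.
After all merges, the sorted array is [2, 10, 10, 11, 17, 25].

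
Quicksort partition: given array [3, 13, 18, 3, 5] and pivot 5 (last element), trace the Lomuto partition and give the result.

Lomuto partition with pivot = 5:

Initial array: [3, 13, 18, 3, 5]

arr[0]=3 <= 5: swap with position 0, array becomes [3, 13, 18, 3, 5]
arr[1]=13 > 5: no swap
arr[2]=18 > 5: no swap
arr[3]=3 <= 5: swap with position 1, array becomes [3, 3, 18, 13, 5]

Place pivot at position 2: [3, 3, 5, 13, 18]
Pivot position: 2

After partitioning with pivot 5, the array becomes [3, 3, 5, 13, 18]. The pivot is placed at index 2. All elements to the left of the pivot are <= 5, and all elements to the right are > 5.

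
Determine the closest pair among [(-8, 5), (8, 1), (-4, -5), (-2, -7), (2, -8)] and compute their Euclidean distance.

Computing all pairwise distances among 5 points:

d((-8, 5), (8, 1)) = 16.4924
d((-8, 5), (-4, -5)) = 10.7703
d((-8, 5), (-2, -7)) = 13.4164
d((-8, 5), (2, -8)) = 16.4012
d((8, 1), (-4, -5)) = 13.4164
d((8, 1), (-2, -7)) = 12.8062
d((8, 1), (2, -8)) = 10.8167
d((-4, -5), (-2, -7)) = 2.8284 <-- minimum
d((-4, -5), (2, -8)) = 6.7082
d((-2, -7), (2, -8)) = 4.1231

Closest pair: (-4, -5) and (-2, -7) with distance 2.8284

The closest pair is (-4, -5) and (-2, -7) with Euclidean distance 2.8284. For 5 points, brute-force pairwise comparison is shown above. For large n, the divide-and-conquer algorithm (sort by x, recurse on halves, check the dividing strip) achieves O(n log n).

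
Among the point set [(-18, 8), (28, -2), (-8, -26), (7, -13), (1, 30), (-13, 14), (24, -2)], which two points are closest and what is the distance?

Computing all pairwise distances among 7 points:

d((-18, 8), (28, -2)) = 47.0744
d((-18, 8), (-8, -26)) = 35.4401
d((-18, 8), (7, -13)) = 32.6497
d((-18, 8), (1, 30)) = 29.0689
d((-18, 8), (-13, 14)) = 7.8102
d((-18, 8), (24, -2)) = 43.1741
d((28, -2), (-8, -26)) = 43.2666
d((28, -2), (7, -13)) = 23.7065
d((28, -2), (1, 30)) = 41.8688
d((28, -2), (-13, 14)) = 44.0114
d((28, -2), (24, -2)) = 4.0 <-- minimum
d((-8, -26), (7, -13)) = 19.8494
d((-8, -26), (1, 30)) = 56.7186
d((-8, -26), (-13, 14)) = 40.3113
d((-8, -26), (24, -2)) = 40.0
d((7, -13), (1, 30)) = 43.4166
d((7, -13), (-13, 14)) = 33.6006
d((7, -13), (24, -2)) = 20.2485
d((1, 30), (-13, 14)) = 21.2603
d((1, 30), (24, -2)) = 39.4081
d((-13, 14), (24, -2)) = 40.3113

Closest pair: (28, -2) and (24, -2) with distance 4.0

The closest pair is (28, -2) and (24, -2) with Euclidean distance 4.0. For 7 points, brute-force pairwise comparison is shown above. For large n, the divide-and-conquer algorithm (sort by x, recurse on halves, check the dividing strip) achieves O(n log n).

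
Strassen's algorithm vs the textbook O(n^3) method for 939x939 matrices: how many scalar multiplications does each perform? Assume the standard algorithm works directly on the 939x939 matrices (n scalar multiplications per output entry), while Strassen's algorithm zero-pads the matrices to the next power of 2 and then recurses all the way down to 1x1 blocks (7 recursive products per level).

Matrix multiplication for 939x939 matrices:

Strassen's algorithm requires power-of-2 dimensions. Pad 939x939 to 1024x1024 (next power of 2).

Standard algorithm: 939^3 = 827936019 multiplications
Strassen's algorithm: 7^(log2(1024)) = 7^10 = 282475249 multiplications
Savings: 827936019 - 282475249 = 545460770 multiplications

Standard: 827936019 multiplications (939^3). Strassen: 282475249 multiplications (7^10, after padding to 1024x1024). Strassen reduces 8 recursive multiplications to 7 at each level.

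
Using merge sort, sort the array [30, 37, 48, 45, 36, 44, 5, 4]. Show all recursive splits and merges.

Merge sort trace:

Split: [30, 37, 48, 45, 36, 44, 5, 4] -> [30, 37, 48, 45] and [36, 44, 5, 4]
  Split: [30, 37, 48, 45] -> [30, 37] and [48, 45]
    Split: [30, 37] -> [30] and [37]
    Merge: [30] + [37] -> [30, 37]
    Split: [48, 45] -> [48] and [45]
    Merge: [48] + [45] -> [45, 48]
  Merge: [30, 37] + [45, 48] -> [30, 37, 45, 48]
  Split: [36, 44, 5, 4] -> [36, 44] and [5, 4]
    Split: [36, 44] -> [36] and [44]
    Merge: [36] + [44] -> [36, 44]
    Split: [5, 4] -> [5] and [4]
    Merge: [5] + [4] -> [4, 5]
  Merge: [36, 44] + [4, 5] -> [4, 5, 36, 44]
Merge: [30, 37, 45, 48] + [4, 5, 36, 44] -> [4, 5, 30, 36, 37, 44, 45, 48]

Final sorted array: [4, 5, 30, 36, 37, 44, 45, 48]

The merge sort proceeds by recursively splitting the array and merging sorted halves.
After all merges, the sorted array is [4, 5, 30, 36, 37, 44, 45, 48].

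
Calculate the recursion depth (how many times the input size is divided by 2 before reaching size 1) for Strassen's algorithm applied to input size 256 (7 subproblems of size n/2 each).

For divide and conquer with division factor 2:

Problem sizes at each level:
Level 0: 256
Level 1: 128
Level 2: 64
Level 3: 32
Level 4: 16
Level 5: 8
Level 6: 4
Level 7: 2
Level 8: 1

The root is level 0 and the size-1 base case is level 8 (the tree spans levels 0 through 8, i.e. 9 levels counting the root), so the depth is the number of divisions: log_2(256) = 8

The recursion tree depth is log_2(256) = 8. At each level, the problem size is divided by 2, so it takes 8 divisions to reduce to a base case of size 1. The algorithm makes 7 recursive calls at each level.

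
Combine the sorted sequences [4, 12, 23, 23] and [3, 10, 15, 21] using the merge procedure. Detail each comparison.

Merging process:

Compare 4 vs 3: take 3 from right. Merged: [3]
Compare 4 vs 10: take 4 from left. Merged: [3, 4]
Compare 12 vs 10: take 10 from right. Merged: [3, 4, 10]
Compare 12 vs 15: take 12 from left. Merged: [3, 4, 10, 12]
Compare 23 vs 15: take 15 from right. Merged: [3, 4, 10, 12, 15]
Compare 23 vs 21: take 21 from right. Merged: [3, 4, 10, 12, 15, 21]
Append remaining from left: [23, 23]. Merged: [3, 4, 10, 12, 15, 21, 23, 23]

Final merged array: [3, 4, 10, 12, 15, 21, 23, 23]
Total comparisons: 6

The merged array is [3, 4, 10, 12, 15, 21, 23, 23], requiring 6 comparisons. The merge step runs in O(n) time where n is the total number of elements.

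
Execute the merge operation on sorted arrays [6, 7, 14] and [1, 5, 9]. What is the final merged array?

Merging process:

Compare 6 vs 1: take 1 from right. Merged: [1]
Compare 6 vs 5: take 5 from right. Merged: [1, 5]
Compare 6 vs 9: take 6 from left. Merged: [1, 5, 6]
Compare 7 vs 9: take 7 from left. Merged: [1, 5, 6, 7]
Compare 14 vs 9: take 9 from right. Merged: [1, 5, 6, 7, 9]
Append remaining from left: [14]. Merged: [1, 5, 6, 7, 9, 14]

Final merged array: [1, 5, 6, 7, 9, 14]
Total comparisons: 5

The merged array is [1, 5, 6, 7, 9, 14], requiring 5 comparisons. The merge step runs in O(n) time where n is the total number of elements.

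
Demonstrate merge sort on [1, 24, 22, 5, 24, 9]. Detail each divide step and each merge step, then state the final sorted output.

Merge sort trace:

Split: [1, 24, 22, 5, 24, 9] -> [1, 24, 22] and [5, 24, 9]
  Split: [1, 24, 22] -> [1] and [24, 22]
    Split: [24, 22] -> [24] and [22]
    Merge: [24] + [22] -> [22, 24]
  Merge: [1] + [22, 24] -> [1, 22, 24]
  Split: [5, 24, 9] -> [5] and [24, 9]
    Split: [24, 9] -> [24] and [9]
    Merge: [24] + [9] -> [9, 24]
  Merge: [5] + [9, 24] -> [5, 9, 24]
Merge: [1, 22, 24] + [5, 9, 24] -> [1, 5, 9, 22, 24, 24]

Final sorted array: [1, 5, 9, 22, 24, 24]

The merge sort proceeds by recursively splitting the array and merging sorted halves.
After all merges, the sorted array is [1, 5, 9, 22, 24, 24].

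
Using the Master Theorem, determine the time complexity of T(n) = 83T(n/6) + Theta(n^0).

Master Theorem for T(n) = 83T(n/6) + O(n^0):

a = 83, b = 6, c = 0
log_b(a) = log_6(83) = 2.4662

Case 1: c = 0 < log_6(83) = 2.4662
T(n) = O(n^(log_6 83))

For T(n) = 83T(n/6) + O(n^0): log_6(83) = 2.4662. This is Case 1 of the Master Theorem (c < log_b(a), work dominated by leaves), giving O(n^(log_6 83)).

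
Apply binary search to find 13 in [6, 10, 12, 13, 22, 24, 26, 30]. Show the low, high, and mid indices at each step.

Binary search for 13 in [6, 10, 12, 13, 22, 24, 26, 30]:

lo=0, hi=7, mid=3, arr[mid]=13 -> Found target at index 3!

Binary search finds 13 at index 3 after 1 comparisons. The search repeatedly halves the search space by comparing with the middle element.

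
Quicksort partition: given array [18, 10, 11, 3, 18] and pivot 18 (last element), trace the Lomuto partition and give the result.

Lomuto partition with pivot = 18:

Initial array: [18, 10, 11, 3, 18]

arr[0]=18 <= 18: swap with position 0, array becomes [18, 10, 11, 3, 18]
arr[1]=10 <= 18: swap with position 1, array becomes [18, 10, 11, 3, 18]
arr[2]=11 <= 18: swap with position 2, array becomes [18, 10, 11, 3, 18]
arr[3]=3 <= 18: swap with position 3, array becomes [18, 10, 11, 3, 18]

Place pivot at position 4: [18, 10, 11, 3, 18]
Pivot position: 4

After partitioning with pivot 18, the array becomes [18, 10, 11, 3, 18]. The pivot is placed at index 4. All elements to the left of the pivot are <= 18, and all elements to the right are > 18.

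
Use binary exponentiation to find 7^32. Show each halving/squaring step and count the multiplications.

Computing 7^32 by squaring (build up from 7^1; each line after the first costs one multiplication):

7^1 = 7
7^2 = (7^1)^2 = 7^2 = 49
7^4 = (7^2)^2 = 49^2 = 2401
7^8 = (7^4)^2 = 2401^2 = 5764801
7^16 = (7^8)^2 = 5764801^2 = 33232930569601
7^32 = (7^16)^2 = 33232930569601^2 = 1104427674243920646305299201

Result: 1104427674243920646305299201
Multiplications needed: 5 (5 lines after 7^1)

7^32 = 1104427674243920646305299201. Using exponentiation by squaring, this requires 5 multiplications. The key idea: if the exponent is even, square the half-power; if odd, multiply by the base once.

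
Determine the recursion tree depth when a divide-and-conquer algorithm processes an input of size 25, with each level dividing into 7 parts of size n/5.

For divide and conquer with division factor 5:

Problem sizes at each level:
Level 0: 25
Level 1: 5
Level 2: 1

The root is level 0 and the size-1 base case is level 2 (the tree spans levels 0 through 2, i.e. 3 levels counting the root), so the depth is the number of divisions: log_5(25) = 2

The recursion tree depth is log_5(25) = 2. At each level, the problem size is divided by 5, so it takes 2 divisions to reduce to a base case of size 1. The algorithm makes 7 recursive calls at each level.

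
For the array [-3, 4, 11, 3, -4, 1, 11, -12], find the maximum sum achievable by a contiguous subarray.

Using Kadane's algorithm on [-3, 4, 11, 3, -4, 1, 11, -12]:

Scanning through the array:
Position 1 (value 4): max_ending_here = 4, max_so_far = 4
Position 2 (value 11): max_ending_here = 15, max_so_far = 15
Position 3 (value 3): max_ending_here = 18, max_so_far = 18
Position 4 (value -4): max_ending_here = 14, max_so_far = 18
Position 5 (value 1): max_ending_here = 15, max_so_far = 18
Position 6 (value 11): max_ending_here = 26, max_so_far = 26
Position 7 (value -12): max_ending_here = 14, max_so_far = 26

Maximum subarray: [4, 11, 3, -4, 1, 11]
Maximum sum: 26

The maximum subarray is [4, 11, 3, -4, 1, 11] with sum 26. This subarray runs from index 1 to index 6.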